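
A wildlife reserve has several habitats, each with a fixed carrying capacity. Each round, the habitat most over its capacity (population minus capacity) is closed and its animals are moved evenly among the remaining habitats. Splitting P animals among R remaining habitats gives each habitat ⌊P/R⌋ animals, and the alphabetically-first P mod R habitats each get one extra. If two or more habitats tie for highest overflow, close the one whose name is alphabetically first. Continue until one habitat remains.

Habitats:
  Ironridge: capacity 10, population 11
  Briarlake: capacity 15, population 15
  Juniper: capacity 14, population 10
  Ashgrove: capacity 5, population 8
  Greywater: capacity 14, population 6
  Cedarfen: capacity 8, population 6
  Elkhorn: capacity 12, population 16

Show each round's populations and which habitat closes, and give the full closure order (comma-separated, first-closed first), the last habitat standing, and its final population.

Closure order: Elkhorn, Ashgrove, Briarlake, Ironridge, Cedarfen, Juniper
Last habitat: Greywater with 72 animals

Round 1: Ashgrove=8 Briarlake=15 Cedarfen=6 Elkhorn=16 Greywater=6 Ironridge=11 Juniper=10 → close Elkhorn (overflow 4)
  16÷6 = 2 each, +1 to first 4
Round 2: Ashgrove=11 Briarlake=18 Cedarfen=9 Greywater=9 Ironridge=13 Juniper=12 → close Ashgrove (overflow 6)
  11÷5 = 2 each, +1 to first 1
Round 3: Briarlake=21 Cedarfen=11 Greywater=11 Ironridge=15 Juniper=14 → close Briarlake (overflow 6)
  21÷4 = 5 each, +1 to first 1
Round 4: Cedarfen=17 Greywater=16 Ironridge=20 Juniper=19 → close Ironridge (overflow 10)
  20÷3 = 6 each, +1 to first 2
Round 5: Cedarfen=24 Greywater=23 Juniper=25 → close Cedarfen (overflow 16)
  24÷2 = 12 each, +1 to first 0
Round 6: Greywater=35 Juniper=37 → close Juniper (overflow 23)
  37÷1 = 37 each, +1 to first 0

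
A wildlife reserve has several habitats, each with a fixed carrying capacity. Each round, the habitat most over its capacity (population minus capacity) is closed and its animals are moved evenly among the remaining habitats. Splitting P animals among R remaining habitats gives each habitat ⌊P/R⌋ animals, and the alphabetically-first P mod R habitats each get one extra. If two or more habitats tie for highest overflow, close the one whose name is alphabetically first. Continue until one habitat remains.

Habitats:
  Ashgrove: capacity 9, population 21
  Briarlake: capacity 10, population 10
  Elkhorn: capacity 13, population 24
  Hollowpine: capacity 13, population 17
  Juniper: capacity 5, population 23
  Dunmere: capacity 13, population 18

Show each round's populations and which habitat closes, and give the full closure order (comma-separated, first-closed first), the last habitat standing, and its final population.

Closure order: Juniper, Ashgrove, Elkhorn, Dunmere, Briarlake
Last habitat: Hollowpine with 113 animals

Round 1: Ashgrove=21 Briarlake=10 Dunmere=18 Elkhorn=24 Hollowpine=17 Juniper=23 → close Juniper (overflow 18)
  23÷5 = 4 each, +1 to first 3
Round 2: Ashgrove=26 Briarlake=15 Dunmere=23 Elkhorn=28 Hollowpine=21 → close Ashgrove (overflow 17)
  26÷4 = 6 each, +1 to first 2
Round 3: Briarlake=22 Dunmere=30 Elkhorn=34 Hollowpine=27 → close Elkhorn (overflow 21)
  34÷3 = 11 each, +1 to first 1
Round 4: Briarlake=34 Dunmere=41 Hollowpine=38 → close Dunmere (overflow 28)
  41÷2 = 20 each, +1 to first 1
Round 5: Briarlake=55 Hollowpine=58 → close Briarlake (overflow 45)
  55÷1 = 55 each, +1 to first 0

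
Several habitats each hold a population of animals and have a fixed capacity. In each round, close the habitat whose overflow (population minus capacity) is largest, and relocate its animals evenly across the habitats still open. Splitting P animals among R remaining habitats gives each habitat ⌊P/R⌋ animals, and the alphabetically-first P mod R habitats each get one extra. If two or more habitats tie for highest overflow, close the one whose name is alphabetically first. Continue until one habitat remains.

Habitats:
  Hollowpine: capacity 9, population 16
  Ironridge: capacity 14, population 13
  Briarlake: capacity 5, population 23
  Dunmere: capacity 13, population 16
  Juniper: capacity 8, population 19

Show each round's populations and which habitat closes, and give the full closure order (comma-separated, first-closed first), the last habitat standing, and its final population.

Round 1: Briarlake=23 Dunmere=16 Hollowpine=16 Ironridge=13 Juniper=19 → close Briarlake (overflow 18)
  23÷4 = 5 each, +1 to first 3
Round 2: Dunmere=22 Hollowpine=22 Ironridge=19 Juniper=24 → close Juniper (overflow 16)
  24÷3 = 8 each, +1 to first 0
Round 3: Dunmere=30 Hollowpine=30 Ironridge=27 → close Hollowpine (overflow 21)
  30÷2 = 15 each, +1 to first 0
Round 4: Dunmere=45 Ironridge=42 → close Dunmere (overflow 32)
  45÷1 = 45 each, +1 to first 0

Closure order: Briarlake, Juniper, Hollowpine, Dunmere
Last habitat: Ironridge with 87 animals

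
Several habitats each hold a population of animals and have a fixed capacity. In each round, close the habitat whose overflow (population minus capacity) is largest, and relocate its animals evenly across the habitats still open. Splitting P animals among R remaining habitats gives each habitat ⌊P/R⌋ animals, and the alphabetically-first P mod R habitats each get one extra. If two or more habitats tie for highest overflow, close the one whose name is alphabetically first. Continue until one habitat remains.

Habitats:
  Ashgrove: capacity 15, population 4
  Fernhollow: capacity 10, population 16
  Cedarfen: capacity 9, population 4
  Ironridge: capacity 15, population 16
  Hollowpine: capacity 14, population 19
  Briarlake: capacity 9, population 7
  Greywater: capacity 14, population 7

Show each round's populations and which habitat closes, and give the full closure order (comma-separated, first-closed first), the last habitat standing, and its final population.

Round 1: Ashgrove=4 Briarlake=7 Cedarfen=4 Fernhollow=16 Greywater=7 Hollowpine=19 Ironridge=16 → close Fernhollow (overflow 6)
  16÷6 = 2 each, +1 to first 4
Round 2: Ashgrove=7 Briarlake=10 Cedarfen=7 Greywater=10 Hollowpine=21 Ironridge=18 → close Hollowpine (overflow 7)
  21÷5 = 4 each, +1 to first 1
Round 3: Ashgrove=12 Briarlake=14 Cedarfen=11 Greywater=14 Ironridge=22 → close Ironridge (overflow 7)
  22÷4 = 5 each, +1 to first 2
Round 4: Ashgrove=18 Briarlake=20 Cedarfen=16 Greywater=19 → close Briarlake (overflow 11)
  20÷3 = 6 each, +1 to first 2
Round 5: Ashgrove=25 Cedarfen=23 Greywater=25 → close Cedarfen (overflow 14)
  23÷2 = 11 each, +1 to first 1
Round 6: Ashgrove=37 Greywater=36 → close Ashgrove (overflow 22)
  37÷1 = 37 each, +1 to first 0

Closure order: Fernhollow, Hollowpine, Ironridge, Briarlake, Cedarfen, Ashgrove
Last habitat: Greywater with 73 animals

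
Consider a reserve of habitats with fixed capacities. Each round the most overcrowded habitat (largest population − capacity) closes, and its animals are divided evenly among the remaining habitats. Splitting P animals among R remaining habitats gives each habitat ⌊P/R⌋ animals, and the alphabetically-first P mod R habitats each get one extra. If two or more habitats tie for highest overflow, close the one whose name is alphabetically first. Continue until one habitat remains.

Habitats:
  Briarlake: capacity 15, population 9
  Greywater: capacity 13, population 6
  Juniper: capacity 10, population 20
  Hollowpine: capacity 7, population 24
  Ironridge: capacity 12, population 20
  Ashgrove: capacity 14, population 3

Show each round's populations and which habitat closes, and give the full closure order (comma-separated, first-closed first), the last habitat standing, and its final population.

Round 1: Ashgrove=3 Briarlake=9 Greywater=6 Hollowpine=24 Ironridge=20 Juniper=20 → close Hollowpine (overflow 17)
  24÷5 = 4 each, +1 to first 4
Round 2: Ashgrove=8 Briarlake=14 Greywater=11 Ironridge=25 Juniper=24 → close Juniper (overflow 14)
  24÷4 = 6 each, +1 to first 0
Round 3: Ashgrove=14 Briarlake=20 Greywater=17 Ironridge=31 → close Ironridge (overflow 19)
  31÷3 = 10 each, +1 to first 1
Round 4: Ashgrove=25 Briarlake=30 Greywater=27 → close Briarlake (overflow 15)
  30÷2 = 15 each, +1 to first 0
Round 5: Ashgrove=40 Greywater=42 → close Greywater (overflow 29)
  42÷1 = 42 each, +1 to first 0

Closure order: Hollowpine, Juniper, Ironridge, Briarlake, Greywater
Last habitat: Ashgrove with 82 animals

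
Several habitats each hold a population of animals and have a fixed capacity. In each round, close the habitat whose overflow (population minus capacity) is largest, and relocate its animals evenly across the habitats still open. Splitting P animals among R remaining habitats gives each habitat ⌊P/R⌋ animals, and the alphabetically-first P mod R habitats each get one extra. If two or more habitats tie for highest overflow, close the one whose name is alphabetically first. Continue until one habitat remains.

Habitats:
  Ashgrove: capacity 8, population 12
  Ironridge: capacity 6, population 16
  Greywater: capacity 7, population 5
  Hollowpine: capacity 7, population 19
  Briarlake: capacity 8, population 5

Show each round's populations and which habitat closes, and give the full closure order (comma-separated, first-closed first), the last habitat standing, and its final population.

Round 1: Ashgrove=12 Briarlake=5 Greywater=5 Hollowpine=19 Ironridge=16 → close Hollowpine (overflow 12)
  19÷4 = 4 each, +1 to first 3
Round 2: Ashgrove=17 Briarlake=10 Greywater=10 Ironridge=20 → close Ironridge (overflow 14)
  20÷3 = 6 each, +1 to first 2
Round 3: Ashgrove=24 Briarlake=17 Greywater=16 → close Ashgrove (overflow 16)
  24÷2 = 12 each, +1 to first 0
Round 4: Briarlake=29 Greywater=28 → close Briarlake (overflow 21)
  29÷1 = 29 each, +1 to first 0

Closure order: Hollowpine, Ironridge, Ashgrove, Briarlake
Last habitat: Greywater with 57 animals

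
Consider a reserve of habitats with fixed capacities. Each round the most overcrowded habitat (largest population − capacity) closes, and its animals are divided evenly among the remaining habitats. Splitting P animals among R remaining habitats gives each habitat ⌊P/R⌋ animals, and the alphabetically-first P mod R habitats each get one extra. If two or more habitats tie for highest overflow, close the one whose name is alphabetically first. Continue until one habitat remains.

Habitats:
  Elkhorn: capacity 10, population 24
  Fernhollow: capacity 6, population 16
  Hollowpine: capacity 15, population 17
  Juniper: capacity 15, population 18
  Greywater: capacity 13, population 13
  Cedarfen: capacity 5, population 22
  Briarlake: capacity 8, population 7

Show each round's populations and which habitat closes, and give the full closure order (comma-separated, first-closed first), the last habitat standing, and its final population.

Closure order: Cedarfen, Elkhorn, Fernhollow, Greywater, Juniper, Briarlake
Last habitat: Hollowpine with 117 animals

Round 1: Briarlake=7 Cedarfen=22 Elkhorn=24 Fernhollow=16 Greywater=13 Hollowpine=17 Juniper=18 → close Cedarfen (overflow 17)
  22÷6 = 3 each, +1 to first 4
Round 2: Briarlake=11 Elkhorn=28 Fernhollow=20 Greywater=17 Hollowpine=20 Juniper=21 → close Elkhorn (overflow 18)
  28÷5 = 5 each, +1 to first 3
Round 3: Briarlake=17 Fernhollow=26 Greywater=23 Hollowpine=25 Juniper=26 → close Fernhollow (overflow 20)
  26÷4 = 6 each, +1 to first 2
Round 4: Briarlake=24 Greywater=30 Hollowpine=31 Juniper=32 → close Greywater (overflow 17)
  30÷3 = 10 each, +1 to first 0
Round 5: Briarlake=34 Hollowpine=41 Juniper=42 → close Juniper (overflow 27)
  42÷2 = 21 each, +1 to first 0
Round 6: Briarlake=55 Hollowpine=62 → close Briarlake (overflow 47)
  55÷1 = 55 each, +1 to first 0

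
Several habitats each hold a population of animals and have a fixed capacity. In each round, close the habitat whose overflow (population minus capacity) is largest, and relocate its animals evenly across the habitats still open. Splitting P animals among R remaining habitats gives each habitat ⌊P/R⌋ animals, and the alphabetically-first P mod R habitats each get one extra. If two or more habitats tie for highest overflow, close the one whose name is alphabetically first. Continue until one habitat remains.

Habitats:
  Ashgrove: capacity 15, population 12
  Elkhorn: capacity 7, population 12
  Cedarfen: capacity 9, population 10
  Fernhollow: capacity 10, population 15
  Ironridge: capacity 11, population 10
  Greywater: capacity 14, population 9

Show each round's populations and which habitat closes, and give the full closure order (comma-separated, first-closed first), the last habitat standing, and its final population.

Closure order: Elkhorn, Fernhollow, Cedarfen, Ashgrove, Ironridge
Last habitat: Greywater with 68 animals

Round 1: Ashgrove=12 Cedarfen=10 Elkhorn=12 Fernhollow=15 Greywater=9 Ironridge=10 → close Elkhorn (overflow 5)
  12÷5 = 2 each, +1 to first 2
Round 2: Ashgrove=15 Cedarfen=13 Fernhollow=17 Greywater=11 Ironridge=12 → close Fernhollow (overflow 7)
  17÷4 = 4 each, +1 to first 1
Round 3: Ashgrove=20 Cedarfen=17 Greywater=15 Ironridge=16 → close Cedarfen (overflow 8)
  17÷3 = 5 each, +1 to first 2
Round 4: Ashgrove=26 Greywater=21 Ironridge=21 → close Ashgrove (overflow 11)
  26÷2 = 13 each, +1 to first 0
Round 5: Greywater=34 Ironridge=34 → close Ironridge (overflow 23)
  34÷1 = 34 each, +1 to first 0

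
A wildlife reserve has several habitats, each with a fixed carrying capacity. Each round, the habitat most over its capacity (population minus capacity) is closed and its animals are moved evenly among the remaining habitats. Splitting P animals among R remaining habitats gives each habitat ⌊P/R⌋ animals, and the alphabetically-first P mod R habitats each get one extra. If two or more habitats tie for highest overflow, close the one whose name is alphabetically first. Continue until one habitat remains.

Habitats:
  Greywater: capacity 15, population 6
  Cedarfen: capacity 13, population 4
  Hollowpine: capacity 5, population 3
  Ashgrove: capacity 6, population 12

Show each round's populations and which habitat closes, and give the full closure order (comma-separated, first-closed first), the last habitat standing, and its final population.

Round 1: Ashgrove=12 Cedarfen=4 Greywater=6 Hollowpine=3 → close Ashgrove (overflow 6)
  12÷3 = 4 each, +1 to first 0
Round 2: Cedarfen=8 Greywater=10 Hollowpine=7 → close Hollowpine (overflow 2)
  7÷2 = 3 each, +1 to first 1
Round 3: Cedarfen=12 Greywater=13 → close Cedarfen (overflow -1)
  12÷1 = 12 each, +1 to first 0

Closure order: Ashgrove, Hollowpine, Cedarfen
Last habitat: Greywater with 25 animals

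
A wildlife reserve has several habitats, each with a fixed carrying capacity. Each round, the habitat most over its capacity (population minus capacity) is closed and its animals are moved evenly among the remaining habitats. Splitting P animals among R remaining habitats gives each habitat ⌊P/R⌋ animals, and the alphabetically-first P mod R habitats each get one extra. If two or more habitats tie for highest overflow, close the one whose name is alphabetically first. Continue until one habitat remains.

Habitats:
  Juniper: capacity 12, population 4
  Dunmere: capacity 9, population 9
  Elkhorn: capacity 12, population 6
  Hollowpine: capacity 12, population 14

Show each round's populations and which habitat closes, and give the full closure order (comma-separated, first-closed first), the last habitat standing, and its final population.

Round 1: Dunmere=9 Elkhorn=6 Hollowpine=14 Juniper=4 → close Hollowpine (overflow 2)
  14÷3 = 4 each, +1 to first 2
Round 2: Dunmere=14 Elkhorn=11 Juniper=8 → close Dunmere (overflow 5)
  14÷2 = 7 each, +1 to first 0
Round 3: Elkhorn=18 Juniper=15 → close Elkhorn (overflow 6)
  18÷1 = 18 each, +1 to first 0

Closure order: Hollowpine, Dunmere, Elkhorn
Last habitat: Juniper with 33 animals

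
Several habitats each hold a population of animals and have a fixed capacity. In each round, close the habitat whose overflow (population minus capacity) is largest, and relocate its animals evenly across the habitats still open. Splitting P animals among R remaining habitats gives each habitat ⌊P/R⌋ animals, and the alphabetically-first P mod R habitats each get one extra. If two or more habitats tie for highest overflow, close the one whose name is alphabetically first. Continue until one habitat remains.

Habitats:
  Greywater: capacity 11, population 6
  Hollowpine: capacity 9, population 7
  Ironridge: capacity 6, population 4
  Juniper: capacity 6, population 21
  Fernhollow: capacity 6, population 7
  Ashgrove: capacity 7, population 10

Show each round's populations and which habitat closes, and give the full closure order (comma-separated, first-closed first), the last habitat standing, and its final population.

Round 1: Ashgrove=10 Fernhollow=7 Greywater=6 Hollowpine=7 Ironridge=4 Juniper=21 → close Juniper (overflow 15)
  21÷5 = 4 each, +1 to first 1
Round 2: Ashgrove=15 Fernhollow=11 Greywater=10 Hollowpine=11 Ironridge=8 → close Ashgrove (overflow 8)
  15÷4 = 3 each, +1 to first 3
Round 3: Fernhollow=15 Greywater=14 Hollowpine=15 Ironridge=11 → close Fernhollow (overflow 9)
  15÷3 = 5 each, +1 to first 0
Round 4: Greywater=19 Hollowpine=20 Ironridge=16 → close Hollowpine (overflow 11)
  20÷2 = 10 each, +1 to first 0
Round 5: Greywater=29 Ironridge=26 → close Ironridge (overflow 20)
  26÷1 = 26 each, +1 to first 0

Closure order: Juniper, Ashgrove, Fernhollow, Hollowpine, Ironridge
Last habitat: Greywater with 55 animals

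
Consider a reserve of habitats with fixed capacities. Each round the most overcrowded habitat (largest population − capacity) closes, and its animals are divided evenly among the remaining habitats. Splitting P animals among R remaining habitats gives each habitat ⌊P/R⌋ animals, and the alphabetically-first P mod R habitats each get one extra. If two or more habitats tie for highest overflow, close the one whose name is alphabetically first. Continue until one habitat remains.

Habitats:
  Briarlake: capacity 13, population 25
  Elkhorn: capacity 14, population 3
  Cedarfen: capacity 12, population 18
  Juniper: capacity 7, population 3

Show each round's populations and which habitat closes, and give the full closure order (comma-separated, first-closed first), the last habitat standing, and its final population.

Round 1: Briarlake=25 Cedarfen=18 Elkhorn=3 Juniper=3 → close Briarlake (overflow 12)
  25÷3 = 8 each, +1 to first 1
Round 2: Cedarfen=27 Elkhorn=11 Juniper=11 → close Cedarfen (overflow 15)
  27÷2 = 13 each, +1 to first 1
Round 3: Elkhorn=25 Juniper=24 → close Juniper (overflow 17)
  24÷1 = 24 each, +1 to first 0

Closure order: Briarlake, Cedarfen, Juniper
Last habitat: Elkhorn with 49 animals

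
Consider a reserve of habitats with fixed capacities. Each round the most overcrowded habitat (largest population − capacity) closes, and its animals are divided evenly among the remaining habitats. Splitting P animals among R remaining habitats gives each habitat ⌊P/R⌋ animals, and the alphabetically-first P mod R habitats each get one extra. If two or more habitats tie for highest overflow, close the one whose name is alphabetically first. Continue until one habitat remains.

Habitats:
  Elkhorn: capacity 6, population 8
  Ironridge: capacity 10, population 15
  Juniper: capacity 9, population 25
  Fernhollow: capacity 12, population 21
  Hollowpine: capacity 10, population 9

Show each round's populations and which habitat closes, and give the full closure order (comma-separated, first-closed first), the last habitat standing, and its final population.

Closure order: Juniper, Fernhollow, Ironridge, Elkhorn
Last habitat: Hollowpine with 78 animals

Round 1: Elkhorn=8 Fernhollow=21 Hollowpine=9 Ironridge=15 Juniper=25 → close Juniper (overflow 16)
  25÷4 = 6 each, +1 to first 1
Round 2: Elkhorn=15 Fernhollow=27 Hollowpine=15 Ironridge=21 → close Fernhollow (overflow 15)
  27÷3 = 9 each, +1 to first 0
Round 3: Elkhorn=24 Hollowpine=24 Ironridge=30 → close Ironridge (overflow 20)
  30÷2 = 15 each, +1 to first 0
Round 4: Elkhorn=39 Hollowpine=39 → close Elkhorn (overflow 33)
  39÷1 = 39 each, +1 to first 0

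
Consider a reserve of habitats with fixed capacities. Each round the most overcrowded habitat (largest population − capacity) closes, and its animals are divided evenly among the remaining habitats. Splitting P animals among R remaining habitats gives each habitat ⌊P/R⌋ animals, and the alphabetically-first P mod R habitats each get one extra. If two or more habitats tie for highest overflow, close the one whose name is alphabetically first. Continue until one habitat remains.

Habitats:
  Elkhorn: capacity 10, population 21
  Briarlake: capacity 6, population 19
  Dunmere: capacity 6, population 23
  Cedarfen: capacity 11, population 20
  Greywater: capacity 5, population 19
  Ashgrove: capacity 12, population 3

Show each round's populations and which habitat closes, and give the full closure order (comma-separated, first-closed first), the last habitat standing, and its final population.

Closure order: Dunmere, Briarlake, Greywater, Cedarfen, Elkhorn
Last habitat: Ashgrove with 105 animals

Round 1: Ashgrove=3 Briarlake=19 Cedarfen=20 Dunmere=23 Elkhorn=21 Greywater=19 → close Dunmere (overflow 17)
  23÷5 = 4 each, +1 to first 3
Round 2: Ashgrove=8 Briarlake=24 Cedarfen=25 Elkhorn=25 Greywater=23 → close Briarlake (overflow 18)
  24÷4 = 6 each, +1 to first 0
Round 3: Ashgrove=14 Cedarfen=31 Elkhorn=31 Greywater=29 → close Greywater (overflow 24)
  29÷3 = 9 each, +1 to first 2
Round 4: Ashgrove=24 Cedarfen=41 Elkhorn=40 → close Cedarfen (overflow 30)
  41÷2 = 20 each, +1 to first 1
Round 5: Ashgrove=45 Elkhorn=60 → close Elkhorn (overflow 50)
  60÷1 = 60 each, +1 to first 0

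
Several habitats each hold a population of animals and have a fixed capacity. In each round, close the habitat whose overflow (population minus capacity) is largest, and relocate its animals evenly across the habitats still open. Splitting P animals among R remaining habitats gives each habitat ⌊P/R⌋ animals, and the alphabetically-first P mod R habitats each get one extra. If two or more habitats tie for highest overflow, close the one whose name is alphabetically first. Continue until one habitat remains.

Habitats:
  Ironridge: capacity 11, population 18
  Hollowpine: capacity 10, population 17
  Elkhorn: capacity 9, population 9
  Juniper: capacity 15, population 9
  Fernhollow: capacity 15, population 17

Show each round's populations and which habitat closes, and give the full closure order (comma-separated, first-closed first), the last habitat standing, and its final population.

Round 1: Elkhorn=9 Fernhollow=17 Hollowpine=17 Ironridge=18 Juniper=9 → close Hollowpine (overflow 7)
  17÷4 = 4 each, +1 to first 1
Round 2: Elkhorn=14 Fernhollow=21 Ironridge=22 Juniper=13 → close Ironridge (overflow 11)
  22÷3 = 7 each, +1 to first 1
Round 3: Elkhorn=22 Fernhollow=28 Juniper=20 → close Elkhorn (overflow 13)
  22÷2 = 11 each, +1 to first 0
Round 4: Fernhollow=39 Juniper=31 → close Fernhollow (overflow 24)
  39÷1 = 39 each, +1 to first 0

Closure order: Hollowpine, Ironridge, Elkhorn, Fernhollow
Last habitat: Juniper with 70 animals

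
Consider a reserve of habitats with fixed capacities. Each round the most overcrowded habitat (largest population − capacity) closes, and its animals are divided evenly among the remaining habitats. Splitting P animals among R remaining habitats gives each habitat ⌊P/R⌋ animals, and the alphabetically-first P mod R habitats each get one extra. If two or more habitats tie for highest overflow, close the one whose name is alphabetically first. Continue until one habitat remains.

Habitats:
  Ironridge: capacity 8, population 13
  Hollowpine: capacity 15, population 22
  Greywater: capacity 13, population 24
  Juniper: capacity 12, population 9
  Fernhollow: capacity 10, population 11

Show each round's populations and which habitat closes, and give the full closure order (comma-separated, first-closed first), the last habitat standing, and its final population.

Round 1: Fernhollow=11 Greywater=24 Hollowpine=22 Ironridge=13 Juniper=9 → close Greywater (overflow 11)
  24÷4 = 6 each, +1 to first 0
Round 2: Fernhollow=17 Hollowpine=28 Ironridge=19 Juniper=15 → close Hollowpine (overflow 13)
  28÷3 = 9 each, +1 to first 1
Round 3: Fernhollow=27 Ironridge=28 Juniper=24 → close Ironridge (overflow 20)
  28÷2 = 14 each, +1 to first 0
Round 4: Fernhollow=41 Juniper=38 → close Fernhollow (overflow 31)
  41÷1 = 41 each, +1 to first 0

Closure order: Greywater, Hollowpine, Ironridge, Fernhollow
Last habitat: Juniper with 79 animals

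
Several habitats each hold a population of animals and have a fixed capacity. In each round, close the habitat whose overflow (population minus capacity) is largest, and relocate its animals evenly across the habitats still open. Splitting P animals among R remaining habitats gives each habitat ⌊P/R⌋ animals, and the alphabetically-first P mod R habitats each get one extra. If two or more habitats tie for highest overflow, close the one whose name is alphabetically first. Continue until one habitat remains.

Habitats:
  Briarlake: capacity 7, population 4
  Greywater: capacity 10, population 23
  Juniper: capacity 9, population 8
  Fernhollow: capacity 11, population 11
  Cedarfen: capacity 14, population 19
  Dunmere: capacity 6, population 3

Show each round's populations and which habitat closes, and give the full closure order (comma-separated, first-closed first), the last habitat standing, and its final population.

Closure order: Greywater, Cedarfen, Fernhollow, Juniper, Briarlake
Last habitat: Dunmere with 68 animals

Round 1: Briarlake=4 Cedarfen=19 Dunmere=3 Fernhollow=11 Greywater=23 Juniper=8 → close Greywater (overflow 13)
  23÷5 = 4 each, +1 to first 3
Round 2: Briarlake=9 Cedarfen=24 Dunmere=8 Fernhollow=15 Juniper=12 → close Cedarfen (overflow 10)
  24÷4 = 6 each, +1 to first 0
Round 3: Briarlake=15 Dunmere=14 Fernhollow=21 Juniper=18 → close Fernhollow (overflow 10)
  21÷3 = 7 each, +1 to first 0
Round 4: Briarlake=22 Dunmere=21 Juniper=25 → close Juniper (overflow 16)
  25÷2 = 12 each, +1 to first 1
Round 5: Briarlake=35 Dunmere=33 → close Briarlake (overflow 28)
  35÷1 = 35 each, +1 to first 0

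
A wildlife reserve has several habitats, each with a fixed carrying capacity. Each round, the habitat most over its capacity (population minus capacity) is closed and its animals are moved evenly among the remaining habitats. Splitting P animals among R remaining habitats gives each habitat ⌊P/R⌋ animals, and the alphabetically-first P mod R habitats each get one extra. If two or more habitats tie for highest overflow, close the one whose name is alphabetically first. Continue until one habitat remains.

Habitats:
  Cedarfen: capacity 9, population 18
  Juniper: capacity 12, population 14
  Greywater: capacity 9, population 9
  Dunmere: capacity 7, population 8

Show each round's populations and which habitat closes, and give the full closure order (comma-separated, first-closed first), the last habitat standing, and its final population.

Round 1: Cedarfen=18 Dunmere=8 Greywater=9 Juniper=14 → close Cedarfen (overflow 9)
  18÷3 = 6 each, +1 to first 0
Round 2: Dunmere=14 Greywater=15 Juniper=20 → close Juniper (overflow 8)
  20÷2 = 10 each, +1 to first 0
Round 3: Dunmere=24 Greywater=25 → close Dunmere (overflow 17)
  24÷1 = 24 each, +1 to first 0

Closure order: Cedarfen, Juniper, Dunmere
Last habitat: Greywater with 49 animals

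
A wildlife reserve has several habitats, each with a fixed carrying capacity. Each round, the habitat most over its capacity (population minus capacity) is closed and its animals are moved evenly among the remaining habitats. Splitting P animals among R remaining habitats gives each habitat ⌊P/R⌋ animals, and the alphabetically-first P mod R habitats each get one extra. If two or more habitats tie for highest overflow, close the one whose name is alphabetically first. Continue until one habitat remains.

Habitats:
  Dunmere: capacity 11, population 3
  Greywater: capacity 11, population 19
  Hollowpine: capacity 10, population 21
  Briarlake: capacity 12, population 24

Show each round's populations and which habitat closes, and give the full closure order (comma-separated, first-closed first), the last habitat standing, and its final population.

Closure order: Briarlake, Hollowpine, Greywater
Last habitat: Dunmere with 67 animals

Round 1: Briarlake=24 Dunmere=3 Greywater=19 Hollowpine=21 → close Briarlake (overflow 12)
  24÷3 = 8 each, +1 to first 0
Round 2: Dunmere=11 Greywater=27 Hollowpine=29 → close Hollowpine (overflow 19)
  29÷2 = 14 each, +1 to first 1
Round 3: Dunmere=26 Greywater=41 → close Greywater (overflow 30)
  41÷1 = 41 each, +1 to first 0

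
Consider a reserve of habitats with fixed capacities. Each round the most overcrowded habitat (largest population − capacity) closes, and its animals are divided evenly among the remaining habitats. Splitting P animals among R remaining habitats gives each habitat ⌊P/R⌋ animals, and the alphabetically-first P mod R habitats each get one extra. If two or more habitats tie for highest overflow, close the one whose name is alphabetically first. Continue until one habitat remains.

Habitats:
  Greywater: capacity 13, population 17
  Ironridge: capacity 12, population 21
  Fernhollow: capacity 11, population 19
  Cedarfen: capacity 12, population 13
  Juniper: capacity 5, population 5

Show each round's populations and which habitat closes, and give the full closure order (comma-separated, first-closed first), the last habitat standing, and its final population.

Closure order: Ironridge, Fernhollow, Greywater, Cedarfen
Last habitat: Juniper with 75 animals

Round 1: Cedarfen=13 Fernhollow=19 Greywater=17 Ironridge=21 Juniper=5 → close Ironridge (overflow 9)
  21÷4 = 5 each, +1 to first 1
Round 2: Cedarfen=19 Fernhollow=24 Greywater=22 Juniper=10 → close Fernhollow (overflow 13)
  24÷3 = 8 each, +1 to first 0
Round 3: Cedarfen=27 Greywater=30 Juniper=18 → close Greywater (overflow 17)
  30÷2 = 15 each, +1 to first 0
Round 4: Cedarfen=42 Juniper=33 → close Cedarfen (overflow 30)
  42÷1 = 42 each, +1 to first 0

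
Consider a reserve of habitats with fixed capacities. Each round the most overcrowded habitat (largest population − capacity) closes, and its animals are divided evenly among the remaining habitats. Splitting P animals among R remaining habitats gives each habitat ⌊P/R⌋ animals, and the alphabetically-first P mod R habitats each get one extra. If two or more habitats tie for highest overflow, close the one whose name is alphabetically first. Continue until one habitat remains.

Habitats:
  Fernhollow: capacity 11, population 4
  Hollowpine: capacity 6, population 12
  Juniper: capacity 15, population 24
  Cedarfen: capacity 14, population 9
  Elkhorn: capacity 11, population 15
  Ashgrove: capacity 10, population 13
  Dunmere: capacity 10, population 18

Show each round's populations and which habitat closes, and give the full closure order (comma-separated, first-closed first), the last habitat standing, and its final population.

Round 1: Ashgrove=13 Cedarfen=9 Dunmere=18 Elkhorn=15 Fernhollow=4 Hollowpine=12 Juniper=24 → close Juniper (overflow 9)
  24÷6 = 4 each, +1 to first 0
Round 2: Ashgrove=17 Cedarfen=13 Dunmere=22 Elkhorn=19 Fernhollow=8 Hollowpine=16 → close Dunmere (overflow 12)
  22÷5 = 4 each, +1 to first 2
Round 3: Ashgrove=22 Cedarfen=18 Elkhorn=23 Fernhollow=12 Hollowpine=20 → close Hollowpine (overflow 14)
  20÷4 = 5 each, +1 to first 0
Round 4: Ashgrove=27 Cedarfen=23 Elkhorn=28 Fernhollow=17 → close Ashgrove (overflow 17)
  27÷3 = 9 each, +1 to first 0
Round 5: Cedarfen=32 Elkhorn=37 Fernhollow=26 → close Elkhorn (overflow 26)
  37÷2 = 18 each, +1 to first 1
Round 6: Cedarfen=51 Fernhollow=44 → close Cedarfen (overflow 37)
  51÷1 = 51 each, +1 to first 0

Closure order: Juniper, Dunmere, Hollowpine, Ashgrove, Elkhorn, Cedarfen
Last habitat: Fernhollow with 95 animals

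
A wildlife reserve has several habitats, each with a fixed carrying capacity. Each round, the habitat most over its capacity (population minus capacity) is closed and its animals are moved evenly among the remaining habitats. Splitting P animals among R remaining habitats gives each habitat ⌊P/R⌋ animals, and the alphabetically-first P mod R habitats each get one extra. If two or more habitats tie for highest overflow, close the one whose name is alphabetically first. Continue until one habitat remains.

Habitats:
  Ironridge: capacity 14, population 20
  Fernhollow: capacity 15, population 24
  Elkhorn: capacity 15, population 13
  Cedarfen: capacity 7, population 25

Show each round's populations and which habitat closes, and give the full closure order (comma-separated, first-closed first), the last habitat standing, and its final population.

Closure order: Cedarfen, Fernhollow, Ironridge
Last habitat: Elkhorn with 82 animals

Round 1: Cedarfen=25 Elkhorn=13 Fernhollow=24 Ironridge=20 → close Cedarfen (overflow 18)
  25÷3 = 8 each, +1 to first 1
Round 2: Elkhorn=22 Fernhollow=32 Ironridge=28 → close Fernhollow (overflow 17)
  32÷2 = 16 each, +1 to first 0
Round 3: Elkhorn=38 Ironridge=44 → close Ironridge (overflow 30)
  44÷1 = 44 each, +1 to first 0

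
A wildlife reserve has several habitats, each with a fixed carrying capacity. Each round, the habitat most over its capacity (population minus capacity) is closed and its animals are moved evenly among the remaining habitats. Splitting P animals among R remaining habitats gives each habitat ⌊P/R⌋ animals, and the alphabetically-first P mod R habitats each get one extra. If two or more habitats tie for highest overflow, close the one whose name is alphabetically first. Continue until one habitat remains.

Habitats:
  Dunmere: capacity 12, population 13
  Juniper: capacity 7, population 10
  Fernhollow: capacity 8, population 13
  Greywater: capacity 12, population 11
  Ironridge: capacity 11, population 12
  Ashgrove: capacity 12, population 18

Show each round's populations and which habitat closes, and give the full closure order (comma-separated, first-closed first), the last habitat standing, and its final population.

Round 1: Ashgrove=18 Dunmere=13 Fernhollow=13 Greywater=11 Ironridge=12 Juniper=10 → close Ashgrove (overflow 6)
  18÷5 = 3 each, +1 to first 3
Round 2: Dunmere=17 Fernhollow=17 Greywater=15 Ironridge=15 Juniper=13 → close Fernhollow (overflow 9)
  17÷4 = 4 each, +1 to first 1
Round 3: Dunmere=22 Greywater=19 Ironridge=19 Juniper=17 → close Dunmere (overflow 10)
  22÷3 = 7 each, +1 to first 1
Round 4: Greywater=27 Ironridge=26 Juniper=24 → close Juniper (overflow 17)
  24÷2 = 12 each, +1 to first 0
Round 5: Greywater=39 Ironridge=38 → close Greywater (overflow 27)
  39÷1 = 39 each, +1 to first 0

Closure order: Ashgrove, Fernhollow, Dunmere, Juniper, Greywater
Last habitat: Ironridge with 77 animals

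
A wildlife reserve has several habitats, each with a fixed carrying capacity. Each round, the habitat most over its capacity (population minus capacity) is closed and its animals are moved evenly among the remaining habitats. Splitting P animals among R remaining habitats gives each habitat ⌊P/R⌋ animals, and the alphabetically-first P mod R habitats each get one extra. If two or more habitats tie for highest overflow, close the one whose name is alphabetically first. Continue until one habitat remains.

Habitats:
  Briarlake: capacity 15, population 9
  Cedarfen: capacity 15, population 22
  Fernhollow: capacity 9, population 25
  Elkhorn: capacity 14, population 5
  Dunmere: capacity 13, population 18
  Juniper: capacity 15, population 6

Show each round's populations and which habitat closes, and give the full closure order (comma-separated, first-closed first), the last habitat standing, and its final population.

Round 1: Briarlake=9 Cedarfen=22 Dunmere=18 Elkhorn=5 Fernhollow=25 Juniper=6 → close Fernhollow (overflow 16)
  25÷5 = 5 each, +1 to first 0
Round 2: Briarlake=14 Cedarfen=27 Dunmere=23 Elkhorn=10 Juniper=11 → close Cedarfen (overflow 12)
  27÷4 = 6 each, +1 to first 3
Round 3: Briarlake=21 Dunmere=30 Elkhorn=17 Juniper=17 → close Dunmere (overflow 17)
  30÷3 = 10 each, +1 to first 0
Round 4: Briarlake=31 Elkhorn=27 Juniper=27 → close Briarlake (overflow 16)
  31÷2 = 15 each, +1 to first 1
Round 5: Elkhorn=43 Juniper=42 → close Elkhorn (overflow 29)
  43÷1 = 43 each, +1 to first 0

Closure order: Fernhollow, Cedarfen, Dunmere, Briarlake, Elkhorn
Last habitat: Juniper with 85 animals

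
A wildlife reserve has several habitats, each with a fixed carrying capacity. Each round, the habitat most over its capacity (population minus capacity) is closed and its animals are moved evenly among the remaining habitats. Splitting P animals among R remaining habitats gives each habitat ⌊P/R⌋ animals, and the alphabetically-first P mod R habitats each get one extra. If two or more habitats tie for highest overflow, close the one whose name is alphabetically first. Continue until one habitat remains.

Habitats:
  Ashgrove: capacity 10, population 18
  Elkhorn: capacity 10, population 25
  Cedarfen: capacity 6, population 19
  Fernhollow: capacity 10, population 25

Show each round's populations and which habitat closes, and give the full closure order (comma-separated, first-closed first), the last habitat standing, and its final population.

Closure order: Elkhorn, Fernhollow, Cedarfen
Last habitat: Ashgrove with 87 animals

Round 1: Ashgrove=18 Cedarfen=19 Elkhorn=25 Fernhollow=25 → close Elkhorn (overflow 15)
  25÷3 = 8 each, +1 to first 1
Round 2: Ashgrove=27 Cedarfen=27 Fernhollow=33 → close Fernhollow (overflow 23)
  33÷2 = 16 each, +1 to first 1
Round 3: Ashgrove=44 Cedarfen=43 → close Cedarfen (overflow 37)
  43÷1 = 43 each, +1 to first 0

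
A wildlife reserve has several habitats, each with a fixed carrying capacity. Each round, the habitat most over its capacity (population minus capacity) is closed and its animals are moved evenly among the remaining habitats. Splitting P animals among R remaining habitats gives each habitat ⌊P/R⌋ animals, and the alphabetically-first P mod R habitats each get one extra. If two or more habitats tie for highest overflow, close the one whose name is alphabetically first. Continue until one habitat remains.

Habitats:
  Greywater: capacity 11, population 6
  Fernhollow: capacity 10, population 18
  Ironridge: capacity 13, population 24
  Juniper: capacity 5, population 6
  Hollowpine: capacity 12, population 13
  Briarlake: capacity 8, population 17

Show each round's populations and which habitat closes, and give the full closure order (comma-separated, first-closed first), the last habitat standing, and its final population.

Round 1: Briarlake=17 Fernhollow=18 Greywater=6 Hollowpine=13 Ironridge=24 Juniper=6 → close Ironridge (overflow 11)
  24÷5 = 4 each, +1 to first 4
Round 2: Briarlake=22 Fernhollow=23 Greywater=11 Hollowpine=18 Juniper=10 → close Briarlake (overflow 14)
  22÷4 = 5 each, +1 to first 2
Round 3: Fernhollow=29 Greywater=17 Hollowpine=23 Juniper=15 → close Fernhollow (overflow 19)
  29÷3 = 9 each, +1 to first 2
Round 4: Greywater=27 Hollowpine=33 Juniper=24 → close Hollowpine (overflow 21)
  33÷2 = 16 each, +1 to first 1
Round 5: Greywater=44 Juniper=40 → close Juniper (overflow 35)
  40÷1 = 40 each, +1 to first 0

Closure order: Ironridge, Briarlake, Fernhollow, Hollowpine, Juniper
Last habitat: Greywater with 84 animals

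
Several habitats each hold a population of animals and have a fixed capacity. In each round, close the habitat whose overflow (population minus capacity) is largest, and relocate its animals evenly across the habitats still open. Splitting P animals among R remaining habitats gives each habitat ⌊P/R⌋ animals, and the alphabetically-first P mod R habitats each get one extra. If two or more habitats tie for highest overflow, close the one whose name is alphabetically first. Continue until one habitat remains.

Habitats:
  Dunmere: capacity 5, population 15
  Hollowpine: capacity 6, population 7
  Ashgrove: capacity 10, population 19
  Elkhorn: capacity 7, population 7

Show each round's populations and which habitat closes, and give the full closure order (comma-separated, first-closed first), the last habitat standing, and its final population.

Round 1: Ashgrove=19 Dunmere=15 Elkhorn=7 Hollowpine=7 → close Dunmere (overflow 10)
  15÷3 = 5 each, +1 to first 0
Round 2: Ashgrove=24 Elkhorn=12 Hollowpine=12 → close Ashgrove (overflow 14)
  24÷2 = 12 each, +1 to first 0
Round 3: Elkhorn=24 Hollowpine=24 → close Hollowpine (overflow 18)
  24÷1 = 24 each, +1 to first 0

Closure order: Dunmere, Ashgrove, Hollowpine
Last habitat: Elkhorn with 48 animals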